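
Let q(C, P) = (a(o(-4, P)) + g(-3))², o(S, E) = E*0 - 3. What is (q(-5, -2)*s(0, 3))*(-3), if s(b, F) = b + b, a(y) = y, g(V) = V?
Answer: 0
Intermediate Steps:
o(S, E) = -3 (o(S, E) = 0 - 3 = -3)
q(C, P) = 36 (q(C, P) = (-3 - 3)² = (-6)² = 36)
s(b, F) = 2*b
(q(-5, -2)*s(0, 3))*(-3) = (36*(2*0))*(-3) = (36*0)*(-3) = 0*(-3) = 0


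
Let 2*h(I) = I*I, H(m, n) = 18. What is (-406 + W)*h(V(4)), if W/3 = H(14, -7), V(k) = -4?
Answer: -2816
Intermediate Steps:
W = 54 (W = 3*18 = 54)
h(I) = I²/2 (h(I) = (I*I)/2 = I²/2)
(-406 + W)*h(V(4)) = (-406 + 54)*((½)*(-4)²) = -176*16 = -352*8 = -2816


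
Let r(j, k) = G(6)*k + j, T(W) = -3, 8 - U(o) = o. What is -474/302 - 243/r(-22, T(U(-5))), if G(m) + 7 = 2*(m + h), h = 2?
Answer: 25080/7399 ≈ 3.3896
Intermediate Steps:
U(o) = 8 - o
G(m) = -3 + 2*m (G(m) = -7 + 2*(m + 2) = -7 + 2*(2 + m) = -7 + (4 + 2*m) = -3 + 2*m)
r(j, k) = j + 9*k (r(j, k) = (-3 + 2*6)*k + j = (-3 + 12)*k + j = 9*k + j = j + 9*k)
-474/302 - 243/r(-22, T(U(-5))) = -474/302 - 243/(-22 + 9*(-3)) = -474*1/302 - 243/(-22 - 27) = -237/151 - 243/(-49) = -237/151 - 243*(-1/49) = -237/151 + 243/49 = 25080/7399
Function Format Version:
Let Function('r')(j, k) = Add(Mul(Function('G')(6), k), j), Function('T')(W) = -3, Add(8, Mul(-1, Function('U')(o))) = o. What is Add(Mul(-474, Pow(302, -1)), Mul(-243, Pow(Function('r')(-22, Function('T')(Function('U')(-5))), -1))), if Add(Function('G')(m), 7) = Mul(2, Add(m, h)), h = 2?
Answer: Rational(25080, 7399) ≈ 3.3896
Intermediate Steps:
Function('U')(o) = Add(8, Mul(-1, o))
Function('G')(m) = Add(-3, Mul(2, m)) (Function('G')(m) = Add(-7, Mul(2, Add(m, 2))) = Add(-7, Mul(2, Add(2, m))) = Add(-7, Add(4, Mul(2, m))) = Add(-3, Mul(2, m)))
Function('r')(j, k) = Add(j, Mul(9, k)) (Function('r')(j, k) = Add(Mul(Add(-3, Mul(2, 6)), k), j) = Add(Mul(Add(-3, 12), k), j) = Add(Mul(9, k), j) = Add(j, Mul(9, k)))
Add(Mul(-474, Pow(302, -1)), Mul(-243, Pow(Function('r')(-22, Function('T')(Function('U')(-5))), -1))) = Add(Mul(-474, Pow(302, -1)), Mul(-243, Pow(Add(-22, Mul(9, -3)), -1))) = Add(Mul(-474, Rational(1, 302)), Mul(-243, Pow(Add(-22, -27), -1))) = Add(Rational(-237, 151), Mul(-243, Pow(-49, -1))) = Add(Rational(-237, 151), Mul(-243, Rational(-1, 49))) = Add(Rational(-237, 151), Rational(243, 49)) = Rational(25080, 7399)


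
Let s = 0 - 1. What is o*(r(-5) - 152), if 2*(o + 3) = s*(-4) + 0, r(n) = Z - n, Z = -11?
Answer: 158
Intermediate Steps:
s = -1
r(n) = -11 - n
o = -1 (o = -3 + (-1*(-4) + 0)/2 = -3 + (4 + 0)/2 = -3 + (1/2)*4 = -3 + 2 = -1)
o*(r(-5) - 152) = -((-11 - 1*(-5)) - 152) = -((-11 + 5) - 152) = -(-6 - 152) = -1*(-158) = 158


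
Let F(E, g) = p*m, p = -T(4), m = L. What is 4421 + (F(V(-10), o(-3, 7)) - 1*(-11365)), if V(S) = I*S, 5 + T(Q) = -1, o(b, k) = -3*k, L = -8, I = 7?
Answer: 15738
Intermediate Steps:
T(Q) = -6 (T(Q) = -5 - 1 = -6)
m = -8
p = 6 (p = -1*(-6) = 6)
V(S) = 7*S
F(E, g) = -48 (F(E, g) = 6*(-8) = -48)
4421 + (F(V(-10), o(-3, 7)) - 1*(-11365)) = 4421 + (-48 - 1*(-11365)) = 4421 + (-48 + 11365) = 4421 + 11317 = 15738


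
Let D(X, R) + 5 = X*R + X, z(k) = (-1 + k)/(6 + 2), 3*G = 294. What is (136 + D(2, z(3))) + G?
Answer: 463/2 ≈ 231.50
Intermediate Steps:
G = 98 (G = (⅓)*294 = 98)
z(k) = -⅛ + k/8 (z(k) = (-1 + k)/8 = (-1 + k)*(⅛) = -⅛ + k/8)
D(X, R) = -5 + X + R*X (D(X, R) = -5 + (X*R + X) = -5 + (R*X + X) = -5 + (X + R*X) = -5 + X + R*X)
(136 + D(2, z(3))) + G = (136 + (-5 + 2 + (-⅛ + (⅛)*3)*2)) + 98 = (136 + (-5 + 2 + (-⅛ + 3/8)*2)) + 98 = (136 + (-5 + 2 + (¼)*2)) + 98 = (136 + (-5 + 2 + ½)) + 98 = (136 - 5/2) + 98 = 267/2 + 98 = 463/2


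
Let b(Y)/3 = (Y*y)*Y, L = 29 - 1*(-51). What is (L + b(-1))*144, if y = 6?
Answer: 14112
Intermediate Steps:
L = 80 (L = 29 + 51 = 80)
b(Y) = 18*Y² (b(Y) = 3*((Y*6)*Y) = 3*((6*Y)*Y) = 3*(6*Y²) = 18*Y²)
(L + b(-1))*144 = (80 + 18*(-1)²)*144 = (80 + 18*1)*144 = (80 + 18)*144 = 98*144 = 14112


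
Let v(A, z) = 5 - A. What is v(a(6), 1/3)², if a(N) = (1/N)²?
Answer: 32041/1296 ≈ 24.723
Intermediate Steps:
a(N) = N⁻²
v(a(6), 1/3)² = (5 - 1/6²)² = (5 - 1*1/36)² = (5 - 1/36)² = (179/36)² = 32041/1296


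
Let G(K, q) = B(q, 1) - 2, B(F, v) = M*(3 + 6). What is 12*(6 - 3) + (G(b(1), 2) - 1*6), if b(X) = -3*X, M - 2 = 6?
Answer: 100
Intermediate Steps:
M = 8 (M = 2 + 6 = 8)
B(F, v) = 72 (B(F, v) = 8*(3 + 6) = 8*9 = 72)
G(K, q) = 70 (G(K, q) = 72 - 2 = 70)
12*(6 - 3) + (G(b(1), 2) - 1*6) = 12*(6 - 3) + (70 - 1*6) = 12*3 + (70 - 6) = 36 + 64 = 100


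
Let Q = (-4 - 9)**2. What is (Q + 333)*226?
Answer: 113452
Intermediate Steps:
Q = 169 (Q = (-13)**2 = 169)
(Q + 333)*226 = (169 + 333)*226 = 502*226 = 113452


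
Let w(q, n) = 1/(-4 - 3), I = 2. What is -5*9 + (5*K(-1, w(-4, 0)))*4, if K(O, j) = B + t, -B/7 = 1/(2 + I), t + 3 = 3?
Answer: -80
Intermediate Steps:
t = 0 (t = -3 + 3 = 0)
w(q, n) = -⅐ (w(q, n) = 1/(-7) = -⅐)
B = -7/4 (B = -7/(2 + 2) = -7/4 ≈ -1.7500)
K(O, j) = -7/4 (K(O, j) = -7/4 + 0 = -7/4)
-5*9 + (5*K(-1, w(-4, 0)))*4 = -5*9 + (5*(-7/4))*4 = -45 - 35/4*4 = -45 - 35 = -80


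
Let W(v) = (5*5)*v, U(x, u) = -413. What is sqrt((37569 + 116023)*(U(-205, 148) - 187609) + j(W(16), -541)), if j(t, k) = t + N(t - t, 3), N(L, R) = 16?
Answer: 4*I*sqrt(1804917163) ≈ 1.6994e+5*I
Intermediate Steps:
W(v) = 25*v
j(t, k) = 16 + t (j(t, k) = t + 16 = 16 + t)
sqrt((37569 + 116023)*(U(-205, 148) - 187609) + j(W(16), -541)) = sqrt((37569 + 116023)*(-413 - 187609) + (16 + 25*16)) = sqrt(153592*(-188022) + (16 + 400)) = sqrt(-28878675024 + 416) = sqrt(-28878674608) = 4*I*sqrt(1804917163)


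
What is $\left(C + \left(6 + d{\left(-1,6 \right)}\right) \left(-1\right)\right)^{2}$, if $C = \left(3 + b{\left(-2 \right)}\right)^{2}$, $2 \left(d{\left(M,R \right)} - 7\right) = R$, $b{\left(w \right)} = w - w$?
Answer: $49$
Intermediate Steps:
$b{\left(w \right)} = 0$
$d{\left(M,R \right)} = 7 + \frac{R}{2}$
$C = 9$ ($C = \left(3 + 0\right)^{2} = 3^{2} = 9$)
$\left(C + \left(6 + d{\left(-1,6 \right)}\right) \left(-1\right)\right)^{2} = \left(9 + \left(6 + \left(7 + \frac{1}{2} \cdot 6\right)\right) \left(-1\right)\right)^{2} = \left(9 + \left(6 + \left(7 + 3\right)\right) \left(-1\right)\right)^{2} = \left(9 + \left(6 + 10\right) \left(-1\right)\right)^{2} = \left(9 + 16 \left(-1\right)\right)^{2} = \left(9 - 16\right)^{2} = \left(-7\right)^{2} = 49$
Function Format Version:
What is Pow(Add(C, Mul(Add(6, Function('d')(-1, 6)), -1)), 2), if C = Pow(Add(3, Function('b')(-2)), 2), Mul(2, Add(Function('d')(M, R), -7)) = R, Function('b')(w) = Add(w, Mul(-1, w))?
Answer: 49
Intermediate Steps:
Function('b')(w) = 0
Function('d')(M, R) = Add(7, Mul(Rational(1, 2), R))
C = 9 (C = Pow(Add(3, 0), 2) = Pow(3, 2) = 9)
Pow(Add(C, Mul(Add(6, Function('d')(-1, 6)), -1)), 2) = Pow(Add(9, Mul(Add(6, Add(7, Mul(Rational(1, 2), 6))), -1)), 2) = Pow(Add(9, Mul(Add(6, Add(7, 3)), -1)), 2) = Pow(Add(9, Mul(Add(6, 10), -1)), 2) = Pow(Add(9, Mul(16, -1)), 2) = Pow(Add(9, -16), 2) = Pow(-7, 2) = 49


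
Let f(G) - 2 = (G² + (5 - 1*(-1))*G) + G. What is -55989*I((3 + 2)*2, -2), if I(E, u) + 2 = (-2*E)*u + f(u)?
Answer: -1679670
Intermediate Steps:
f(G) = 2 + G² + 7*G (f(G) = 2 + ((G² + (5 - 1*(-1))*G) + G) = 2 + ((G² + (5 + 1)*G) + G) = 2 + ((G² + 6*G) + G) = 2 + (G² + 7*G) = 2 + G² + 7*G)
I(E, u) = u² + 7*u - 2*E*u (I(E, u) = -2 + ((-2*E)*u + (2 + u² + 7*u)) = -2 + (-2*E*u + (2 + u² + 7*u)) = -2 + (2 + u² + 7*u - 2*E*u) = u² + 7*u - 2*E*u)
-55989*I((3 + 2)*2, -2) = -(-111978)*(7 - 2 - 2*(3 + 2)*2) = -(-111978)*(7 - 2 - 10*2) = -(-111978)*(7 - 2 - 2*10) = -(-111978)*(7 - 2 - 20) = -(-111978)*(-15) = -55989*30 = -1679670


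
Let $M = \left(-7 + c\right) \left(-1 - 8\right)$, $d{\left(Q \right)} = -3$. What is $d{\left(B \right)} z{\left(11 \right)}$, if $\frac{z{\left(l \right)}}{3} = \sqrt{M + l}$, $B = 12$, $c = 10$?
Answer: $- 36 i \approx - 36.0 i$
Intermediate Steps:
$M = -27$ ($M = \left(-7 + 10\right) \left(-1 - 8\right) = 3 \left(-9\right) = -27$)
$z{\left(l \right)} = 3 \sqrt{-27 + l}$
$d{\left(B \right)} z{\left(11 \right)} = - 3 \cdot 3 \sqrt{-27 + 11} = - 3 \cdot 3 \sqrt{-16} = - 3 \cdot 3 \cdot 4 i = - 3 \cdot 12 i = - 36 i$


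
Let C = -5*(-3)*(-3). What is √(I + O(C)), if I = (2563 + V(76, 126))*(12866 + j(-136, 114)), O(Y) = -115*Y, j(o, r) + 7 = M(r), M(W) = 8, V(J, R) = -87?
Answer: 7*√650283 ≈ 5644.8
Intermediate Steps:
j(o, r) = 1 (j(o, r) = -7 + 8 = 1)
C = -45 (C = 15*(-3) = -45)
I = 31858692 (I = (2563 - 87)*(12866 + 1) = 2476*12867 = 31858692)
√(I + O(C)) = √(31858692 - 115*(-45)) = √(31858692 + 5175) = √31863867 = 7*√650283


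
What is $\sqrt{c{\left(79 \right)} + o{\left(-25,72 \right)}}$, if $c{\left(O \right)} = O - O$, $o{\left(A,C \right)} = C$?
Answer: $6 \sqrt{2} \approx 8.4853$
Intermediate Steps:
$c{\left(O \right)} = 0$
$\sqrt{c{\left(79 \right)} + o{\left(-25,72 \right)}} = \sqrt{0 + 72} = \sqrt{72} = 6 \sqrt{2}$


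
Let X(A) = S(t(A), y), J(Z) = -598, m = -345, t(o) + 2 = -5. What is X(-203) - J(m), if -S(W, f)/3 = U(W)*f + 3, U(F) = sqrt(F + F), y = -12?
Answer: 589 + 36*I*sqrt(14) ≈ 589.0 + 134.7*I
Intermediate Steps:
t(o) = -7 (t(o) = -2 - 5 = -7)
U(F) = sqrt(2)*sqrt(F) (U(F) = sqrt(2*F) = sqrt(2)*sqrt(F))
S(W, f) = -9 - 3*f*sqrt(2)*sqrt(W) (S(W, f) = -3*((sqrt(2)*sqrt(W))*f + 3) = -3*(f*sqrt(2)*sqrt(W) + 3) = -3*(3 + f*sqrt(2)*sqrt(W)) = -9 - 3*f*sqrt(2)*sqrt(W))
X(A) = -9 + 36*I*sqrt(14) (X(A) = -9 - 3*(-12)*sqrt(2)*sqrt(-7) = -9 - 3*(-12)*sqrt(2)*I*sqrt(7) = -9 + 36*I*sqrt(14))
X(-203) - J(m) = (-9 + 36*I*sqrt(14)) - 1*(-598) = (-9 + 36*I*sqrt(14)) + 598 = 589 + 36*I*sqrt(14)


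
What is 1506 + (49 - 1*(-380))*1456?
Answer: 626130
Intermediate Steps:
1506 + (49 - 1*(-380))*1456 = 1506 + (49 + 380)*1456 = 1506 + 429*1456 = 1506 + 624624 = 626130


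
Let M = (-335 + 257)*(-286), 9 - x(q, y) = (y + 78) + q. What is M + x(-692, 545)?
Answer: 22386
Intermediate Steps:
x(q, y) = -69 - q - y (x(q, y) = 9 - ((y + 78) + q) = 9 - ((78 + y) + q) = 9 - (78 + q + y) = 9 + (-78 - q - y) = -69 - q - y)
M = 22308 (M = -78*(-286) = 22308)
M + x(-692, 545) = 22308 + (-69 - 1*(-692) - 1*545) = 22308 + (-69 + 692 - 545) = 22308 + 78 = 22386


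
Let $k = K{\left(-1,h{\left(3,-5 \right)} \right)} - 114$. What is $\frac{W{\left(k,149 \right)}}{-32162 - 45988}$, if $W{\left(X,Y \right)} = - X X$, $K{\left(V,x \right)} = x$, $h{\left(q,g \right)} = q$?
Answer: $\frac{4107}{26050} \approx 0.15766$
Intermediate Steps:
$k = -111$ ($k = 3 - 114 = -111$)
$W{\left(X,Y \right)} = - X^{2}$
$\frac{W{\left(k,149 \right)}}{-32162 - 45988} = \frac{\left(-1\right) \left(-111\right)^{2}}{-32162 - 45988} = \frac{\left(-1\right) 12321}{-32162 - 45988} = - \frac{12321}{-78150} = \left(-12321\right) \left(- \frac{1}{78150}\right) = \frac{4107}{26050}$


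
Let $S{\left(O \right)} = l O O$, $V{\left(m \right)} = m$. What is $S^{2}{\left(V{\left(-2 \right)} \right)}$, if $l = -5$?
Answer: $400$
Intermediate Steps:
$S{\left(O \right)} = - 5 O^{2}$ ($S{\left(O \right)} = - 5 O O = - 5 O^{2}$)
$S^{2}{\left(V{\left(-2 \right)} \right)} = \left(- 5 \left(-2\right)^{2}\right)^{2} = \left(\left(-5\right) 4\right)^{2} = \left(-20\right)^{2} = 400$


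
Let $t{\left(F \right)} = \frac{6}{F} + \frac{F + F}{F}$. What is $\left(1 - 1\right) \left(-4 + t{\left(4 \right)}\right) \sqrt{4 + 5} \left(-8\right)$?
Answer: $0$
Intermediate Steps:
$t{\left(F \right)} = 2 + \frac{6}{F}$ ($t{\left(F \right)} = \frac{6}{F} + \frac{2 F}{F} = \frac{6}{F} + 2 = 2 + \frac{6}{F}$)
$\left(1 - 1\right) \left(-4 + t{\left(4 \right)}\right) \sqrt{4 + 5} \left(-8\right) = \left(1 - 1\right) \left(-4 + \left(2 + \frac{6}{4}\right)\right) \sqrt{4 + 5} \left(-8\right) = 0 \left(-4 + \left(2 + 6 \cdot \frac{1}{4}\right)\right) \sqrt{9} \left(-8\right) = 0 \left(-4 + \left(2 + \frac{3}{2}\right)\right) 3 \left(-8\right) = 0 \left(-4 + \frac{7}{2}\right) 3 \left(-8\right) = 0 \left(- \frac{1}{2}\right) 3 \left(-8\right) = 0 \cdot 3 \left(-8\right) = 0 \left(-8\right) = 0$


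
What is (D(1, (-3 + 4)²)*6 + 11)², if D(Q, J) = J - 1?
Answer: 121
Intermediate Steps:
D(Q, J) = -1 + J
(D(1, (-3 + 4)²)*6 + 11)² = ((-1 + (-3 + 4)²)*6 + 11)² = ((-1 + 1²)*6 + 11)² = ((-1 + 1)*6 + 11)² = (0*6 + 11)² = (0 + 11)² = 11² = 121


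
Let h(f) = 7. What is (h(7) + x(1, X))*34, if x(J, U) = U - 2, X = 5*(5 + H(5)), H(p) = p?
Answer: 1870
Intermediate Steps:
X = 50 (X = 5*(5 + 5) = 5*10 = 50)
x(J, U) = -2 + U
(h(7) + x(1, X))*34 = (7 + (-2 + 50))*34 = (7 + 48)*34 = 55*34 = 1870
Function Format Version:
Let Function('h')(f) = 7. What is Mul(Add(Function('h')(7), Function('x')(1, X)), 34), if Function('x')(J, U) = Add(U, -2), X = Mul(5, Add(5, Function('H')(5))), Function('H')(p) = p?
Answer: 1870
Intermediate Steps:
X = 50 (X = Mul(5, Add(5, 5)) = Mul(5, 10) = 50)
Function('x')(J, U) = Add(-2, U)
Mul(Add(Function('h')(7), Function('x')(1, X)), 34) = Mul(Add(7, Add(-2, 50)), 34) = Mul(Add(7, 48), 34) = Mul(55, 34) = 1870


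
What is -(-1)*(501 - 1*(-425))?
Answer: 926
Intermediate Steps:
-(-1)*(501 - 1*(-425)) = -(-1)*(501 + 425) = -(-1)*926 = -1*(-926) = 926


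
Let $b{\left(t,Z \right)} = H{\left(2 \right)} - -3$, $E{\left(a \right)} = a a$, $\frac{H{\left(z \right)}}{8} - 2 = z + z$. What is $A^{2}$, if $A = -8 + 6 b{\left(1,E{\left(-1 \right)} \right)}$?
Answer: $88804$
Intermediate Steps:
$H{\left(z \right)} = 16 + 16 z$ ($H{\left(z \right)} = 16 + 8 \left(z + z\right) = 16 + 8 \cdot 2 z = 16 + 16 z$)
$E{\left(a \right)} = a^{2}$
$b{\left(t,Z \right)} = 51$ ($b{\left(t,Z \right)} = \left(16 + 16 \cdot 2\right) - -3 = \left(16 + 32\right) + 3 = 48 + 3 = 51$)
$A = 298$ ($A = -8 + 6 \cdot 51 = -8 + 306 = 298$)
$A^{2} = 298^{2} = 88804$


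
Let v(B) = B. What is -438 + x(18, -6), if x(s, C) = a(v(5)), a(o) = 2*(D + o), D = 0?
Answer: -428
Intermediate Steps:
a(o) = 2*o (a(o) = 2*(0 + o) = 2*o)
x(s, C) = 10 (x(s, C) = 2*5 = 10)
-438 + x(18, -6) = -438 + 10 = -428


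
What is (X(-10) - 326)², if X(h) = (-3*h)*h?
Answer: 391876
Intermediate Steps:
X(h) = -3*h²
(X(-10) - 326)² = (-3*(-10)² - 326)² = (-3*100 - 326)² = (-300 - 326)² = (-626)² = 391876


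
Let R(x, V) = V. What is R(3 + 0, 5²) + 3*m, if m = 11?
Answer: 58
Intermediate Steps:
R(3 + 0, 5²) + 3*m = 5² + 3*11 = 25 + 33 = 58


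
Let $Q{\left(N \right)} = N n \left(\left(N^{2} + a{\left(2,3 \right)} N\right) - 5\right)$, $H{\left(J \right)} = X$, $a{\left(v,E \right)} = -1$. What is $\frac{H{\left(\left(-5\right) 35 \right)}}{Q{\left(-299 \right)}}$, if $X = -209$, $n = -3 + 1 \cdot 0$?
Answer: $- \frac{209}{80456415} \approx -2.5977 \cdot 10^{-6}$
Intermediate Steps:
$n = -3$ ($n = -3 + 0 = -3$)
$H{\left(J \right)} = -209$
$Q{\left(N \right)} = - 3 N \left(-5 + N^{2} - N\right)$ ($Q{\left(N \right)} = N \left(-3\right) \left(\left(N^{2} - N\right) - 5\right) = - 3 N \left(-5 + N^{2} - N\right)$)
$\frac{H{\left(\left(-5\right) 35 \right)}}{Q{\left(-299 \right)}} = - \frac{209}{3 \left(-299\right) \left(5 - 299 - \left(-299\right)^{2}\right)} = - \frac{209}{3 \left(-299\right) \left(5 - 299 - 89401\right)} = - \frac{209}{3 \left(-299\right) \left(-89695\right)} = - \frac{209}{80456415}$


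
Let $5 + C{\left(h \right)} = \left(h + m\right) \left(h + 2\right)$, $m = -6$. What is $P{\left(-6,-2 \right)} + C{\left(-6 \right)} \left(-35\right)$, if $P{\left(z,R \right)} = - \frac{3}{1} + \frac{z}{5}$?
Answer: $- \frac{7546}{5} \approx -1509.2$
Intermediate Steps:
$P{\left(z,R \right)} = -3 + \frac{z}{5}$ ($P{\left(z,R \right)} = \left(-3\right) 1 + z \frac{1}{5} = -3 + \frac{z}{5}$)
$C{\left(h \right)} = -5 + \left(-6 + h\right) \left(2 + h\right)$ ($C{\left(h \right)} = -5 + \left(h - 6\right) \left(h + 2\right) = -5 + \left(-6 + h\right) \left(2 + h\right)$)
$P{\left(-6,-2 \right)} + C{\left(-6 \right)} \left(-35\right) = \left(-3 + \frac{1}{5} \left(-6\right)\right) + \left(-17 + \left(-6\right)^{2} - -24\right) \left(-35\right) = \left(-3 - \frac{6}{5}\right) + \left(-17 + 36 + 24\right) \left(-35\right) = - \frac{21}{5} + 43 \left(-35\right) = - \frac{21}{5} - 1505 = - \frac{7546}{5}$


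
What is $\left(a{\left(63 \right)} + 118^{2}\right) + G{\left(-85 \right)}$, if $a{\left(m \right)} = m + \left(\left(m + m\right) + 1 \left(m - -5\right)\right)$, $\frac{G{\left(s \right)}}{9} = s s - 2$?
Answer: $79188$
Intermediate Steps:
$G{\left(s \right)} = -18 + 9 s^{2}$ ($G{\left(s \right)} = 9 \left(s s - 2\right) = 9 \left(s^{2} - 2\right) = 9 \left(-2 + s^{2}\right) = -18 + 9 s^{2}$)
$a{\left(m \right)} = 5 + 4 m$ ($a{\left(m \right)} = m + \left(2 m + 1 \left(m + 5\right)\right) = m + \left(2 m + 1 \left(5 + m\right)\right) = m + \left(2 m + \left(5 + m\right)\right) = m + \left(5 + 3 m\right) = 5 + 4 m$)
$\left(a{\left(63 \right)} + 118^{2}\right) + G{\left(-85 \right)} = \left(\left(5 + 4 \cdot 63\right) + 118^{2}\right) - \left(18 - 9 \left(-85\right)^{2}\right) = \left(\left(5 + 252\right) + 13924\right) + \left(-18 + 9 \cdot 7225\right) = \left(257 + 13924\right) + \left(-18 + 65025\right) = 14181 + 65007 = 79188$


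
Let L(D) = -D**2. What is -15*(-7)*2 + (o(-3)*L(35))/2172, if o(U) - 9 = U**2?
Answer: 72345/362 ≈ 199.85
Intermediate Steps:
o(U) = 9 + U**2
-15*(-7)*2 + (o(-3)*L(35))/2172 = -15*(-7)*2 + ((9 + (-3)**2)*(-1*35**2))/2172 = 105*2 + ((9 + 9)*(-1*1225))*(1/2172) = 210 + (18*(-1225))*(1/2172) = 210 - 22050*1/2172 = 210 - 3675/362 = 72345/362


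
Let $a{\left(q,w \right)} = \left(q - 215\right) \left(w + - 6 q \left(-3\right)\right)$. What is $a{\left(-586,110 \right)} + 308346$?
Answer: $8669184$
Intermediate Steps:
$a{\left(q,w \right)} = \left(-215 + q\right) \left(w + 18 q\right)$
$a{\left(-586,110 \right)} + 308346 = \left(\left(-3870\right) \left(-586\right) - 23650 + 18 \left(-586\right)^{2} - 64460\right) + 308346 = \left(2267820 - 23650 + 18 \cdot 343396 - 64460\right) + 308346 = \left(2267820 - 23650 + 6181128 - 64460\right) + 308346 = 8360838 + 308346 = 8669184$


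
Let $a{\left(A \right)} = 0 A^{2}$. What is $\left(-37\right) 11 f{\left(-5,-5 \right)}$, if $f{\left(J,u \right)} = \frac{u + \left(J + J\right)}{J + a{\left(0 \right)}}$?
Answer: $-1221$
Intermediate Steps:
$a{\left(A \right)} = 0$
$f{\left(J,u \right)} = \frac{u + 2 J}{J}$ ($f{\left(J,u \right)} = \frac{u + \left(J + J\right)}{J + 0} = \frac{u + 2 J}{J}$)
$\left(-37\right) 11 f{\left(-5,-5 \right)} = \left(-37\right) 11 \left(2 - \frac{5}{-5}\right) = - 407 \left(2 - -1\right) = - 407 \left(2 + 1\right) = \left(-407\right) 3 = -1221$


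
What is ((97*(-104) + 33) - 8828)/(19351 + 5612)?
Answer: -18883/24963 ≈ -0.75644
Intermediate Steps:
((97*(-104) + 33) - 8828)/(19351 + 5612) = ((-10088 + 33) - 8828)/24963 = (-10055 - 8828)*(1/24963) = -18883*1/24963 = -18883/24963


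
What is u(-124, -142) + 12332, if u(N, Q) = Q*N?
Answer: 29940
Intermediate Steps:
u(N, Q) = N*Q
u(-124, -142) + 12332 = -124*(-142) + 12332 = 17608 + 12332 = 29940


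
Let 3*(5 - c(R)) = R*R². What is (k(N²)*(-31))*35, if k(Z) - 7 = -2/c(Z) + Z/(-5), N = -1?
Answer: -6913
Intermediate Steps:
c(R) = 5 - R³/3 (c(R) = 5 - R*R²/3 = 5 - R³/3)
k(Z) = 7 - 2/(5 - Z³/3) - Z/5 (k(Z) = 7 + (-2/(5 - Z³/3) + Z/(-5)) = 7 + (-2/(5 - Z³/3) + Z*(-⅕)) = 7 + (-2/(5 - Z³/3) - Z/5) = 7 - 2/(5 - Z³/3) - Z/5)
(k(N²)*(-31))*35 = (((30 + (-15 + ((-1)²)³)*(35 - 1*(-1)²))/(5*(-15 + ((-1)²)³)))*(-31))*35 = (((30 + (-15 + 1³)*(35 - 1*1))/(5*(-15 + 1³)))*(-31))*35 = (((30 + (-15 + 1)*(35 - 1))/(5*(-15 + 1)))*(-31))*35 = (((⅕)*(30 - 14*34)/(-14))*(-31))*35 = (((⅕)*(-1/14)*(30 - 476))*(-31))*35 = (((⅕)*(-1/14)*(-446))*(-31))*35 = ((223/35)*(-31))*35 = -6913/35*35 = -6913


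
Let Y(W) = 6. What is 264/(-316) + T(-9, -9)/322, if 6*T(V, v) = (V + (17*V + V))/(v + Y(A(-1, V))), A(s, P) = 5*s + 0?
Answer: -41003/50876 ≈ -0.80594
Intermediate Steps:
A(s, P) = 5*s
T(V, v) = 19*V/(6*(6 + v)) (T(V, v) = ((V + (17*V + V))/(v + 6))/6 = ((V + 18*V)/(6 + v))/6 = ((19*V)/(6 + v))/6 = (19*V/(6 + v))/6 = 19*V/(6*(6 + v)))
264/(-316) + T(-9, -9)/322 = 264/(-316) + ((19/6)*(-9)/(6 - 9))/322 = 264*(-1/316) + ((19/6)*(-9)/(-3))*(1/322) = -66/79 + ((19/6)*(-9)*(-⅓))*(1/322) = -66/79 + (19/2)*(1/322) = -66/79 + 19/644 = -41003/50876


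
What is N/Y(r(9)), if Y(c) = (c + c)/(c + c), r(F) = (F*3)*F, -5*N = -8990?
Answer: 1798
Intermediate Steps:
N = 1798 (N = -1/5*(-8990) = 1798)
r(F) = 3*F**2 (r(F) = (3*F)*F = 3*F**2)
Y(c) = 1 (Y(c) = (2*c)/((2*c)) = (2*c)*(1/(2*c)) = 1)
N/Y(r(9)) = 1798/1 = 1798*1 = 1798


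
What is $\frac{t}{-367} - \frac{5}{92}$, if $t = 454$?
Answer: $- \frac{43603}{33764} \approx -1.2914$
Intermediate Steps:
$\frac{t}{-367} - \frac{5}{92} = \frac{454}{-367} - \frac{5}{92} = 454 \left(- \frac{1}{367}\right) - \frac{5}{92} = - \frac{454}{367} - \frac{5}{92} = - \frac{43603}{33764}$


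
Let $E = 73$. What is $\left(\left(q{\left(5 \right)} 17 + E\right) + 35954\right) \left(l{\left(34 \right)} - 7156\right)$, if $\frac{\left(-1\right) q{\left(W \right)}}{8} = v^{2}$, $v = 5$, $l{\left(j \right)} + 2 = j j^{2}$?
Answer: $1048827542$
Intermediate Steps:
$l{\left(j \right)} = -2 + j^{3}$ ($l{\left(j \right)} = -2 + j j^{2} = -2 + j^{3}$)
$q{\left(W \right)} = -200$ ($q{\left(W \right)} = - 8 \cdot 5^{2} = \left(-8\right) 25 = -200$)
$\left(\left(q{\left(5 \right)} 17 + E\right) + 35954\right) \left(l{\left(34 \right)} - 7156\right) = \left(\left(\left(-200\right) 17 + 73\right) + 35954\right) \left(\left(-2 + 34^{3}\right) - 7156\right) = \left(\left(-3400 + 73\right) + 35954\right) \left(\left(-2 + 39304\right) - 7156\right) = \left(-3327 + 35954\right) \left(39302 - 7156\right) = 32627 \cdot 32146 = 1048827542$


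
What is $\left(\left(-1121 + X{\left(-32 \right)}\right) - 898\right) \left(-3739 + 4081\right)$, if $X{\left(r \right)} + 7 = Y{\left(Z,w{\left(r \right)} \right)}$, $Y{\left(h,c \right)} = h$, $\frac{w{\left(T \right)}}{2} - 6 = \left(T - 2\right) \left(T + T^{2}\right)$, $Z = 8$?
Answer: $-690156$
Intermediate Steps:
$w{\left(T \right)} = 12 + 2 \left(-2 + T\right) \left(T + T^{2}\right)$ ($w{\left(T \right)} = 12 + 2 \left(T - 2\right) \left(T + T^{2}\right) = 12 + 2 \left(-2 + T\right) \left(T + T^{2}\right)$)
$X{\left(r \right)} = 1$ ($X{\left(r \right)} = -7 + 8 = 1$)
$\left(\left(-1121 + X{\left(-32 \right)}\right) - 898\right) \left(-3739 + 4081\right) = \left(\left(-1121 + 1\right) - 898\right) \left(-3739 + 4081\right) = \left(-1120 - 898\right) 342 = \left(-2018\right) 342 = -690156$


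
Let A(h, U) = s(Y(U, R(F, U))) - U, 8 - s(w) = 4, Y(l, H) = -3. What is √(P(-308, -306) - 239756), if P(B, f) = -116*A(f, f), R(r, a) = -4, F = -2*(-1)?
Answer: 2*I*√68929 ≈ 525.09*I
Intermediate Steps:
F = 2
s(w) = 4 (s(w) = 8 - 1*4 = 8 - 4 = 4)
A(h, U) = 4 - U
P(B, f) = -464 + 116*f (P(B, f) = -116*(4 - f) = -464 + 116*f)
√(P(-308, -306) - 239756) = √((-464 + 116*(-306)) - 239756) = √((-464 - 35496) - 239756) = √(-35960 - 239756) = √(-275716) = 2*I*√68929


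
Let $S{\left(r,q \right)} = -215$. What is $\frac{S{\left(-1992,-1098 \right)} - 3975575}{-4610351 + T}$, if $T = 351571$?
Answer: $\frac{397579}{425878} \approx 0.93355$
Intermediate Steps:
$\frac{S{\left(-1992,-1098 \right)} - 3975575}{-4610351 + T} = \frac{-215 - 3975575}{-4610351 + 351571} = - \frac{3975790}{-4258780} = \left(-3975790\right) \left(- \frac{1}{4258780}\right) = \frac{397579}{425878}$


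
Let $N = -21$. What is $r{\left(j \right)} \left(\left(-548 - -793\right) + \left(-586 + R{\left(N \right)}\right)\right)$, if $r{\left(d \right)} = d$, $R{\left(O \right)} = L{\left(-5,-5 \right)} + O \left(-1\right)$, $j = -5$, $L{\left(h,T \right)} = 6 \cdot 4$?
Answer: $1480$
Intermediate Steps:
$L{\left(h,T \right)} = 24$
$R{\left(O \right)} = 24 - O$ ($R{\left(O \right)} = 24 + O \left(-1\right) = 24 - O$)
$r{\left(j \right)} \left(\left(-548 - -793\right) + \left(-586 + R{\left(N \right)}\right)\right) = - 5 \left(\left(-548 - -793\right) + \left(-586 + \left(24 - -21\right)\right)\right) = - 5 \left(\left(-548 + 793\right) + \left(-586 + \left(24 + 21\right)\right)\right) = - 5 \left(245 + \left(-586 + 45\right)\right) = - 5 \left(245 - 541\right) = \left(-5\right) \left(-296\right) = 1480$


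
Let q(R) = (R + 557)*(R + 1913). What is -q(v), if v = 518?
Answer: -2613325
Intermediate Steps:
q(R) = (557 + R)*(1913 + R)
-q(v) = -(1065541 + 518² + 2470*518) = -(1065541 + 268324 + 1279460) = -1*2613325 = -2613325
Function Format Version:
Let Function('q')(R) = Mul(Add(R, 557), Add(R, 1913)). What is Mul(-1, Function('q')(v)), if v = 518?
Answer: -2613325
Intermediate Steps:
Function('q')(R) = Mul(Add(557, R), Add(1913, R))
Mul(-1, Function('q')(v)) = Mul(-1, Add(1065541, Pow(518, 2), Mul(2470, 518))) = Mul(-1, Add(1065541, 268324, 1279460)) = Mul(-1, 2613325) = -2613325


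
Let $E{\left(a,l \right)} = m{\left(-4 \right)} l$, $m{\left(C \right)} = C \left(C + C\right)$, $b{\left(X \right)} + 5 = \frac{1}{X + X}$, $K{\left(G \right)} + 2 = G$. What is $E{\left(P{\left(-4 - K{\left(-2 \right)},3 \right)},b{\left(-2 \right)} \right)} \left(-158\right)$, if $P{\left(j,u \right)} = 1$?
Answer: $26544$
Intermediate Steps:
$K{\left(G \right)} = -2 + G$
$b{\left(X \right)} = -5 + \frac{1}{2 X}$ ($b{\left(X \right)} = -5 + \frac{1}{X + X} = -5 + \frac{1}{2 X}$)
$m{\left(C \right)} = 2 C^{2}$ ($m{\left(C \right)} = C 2 C = 2 C^{2}$)
$E{\left(a,l \right)} = 32 l$ ($E{\left(a,l \right)} = 2 \left(-4\right)^{2} l = 2 \cdot 16 l = 32 l$)
$E{\left(P{\left(-4 - K{\left(-2 \right)},3 \right)},b{\left(-2 \right)} \right)} \left(-158\right) = 32 \left(-5 + \frac{1}{2 \left(-2\right)}\right) \left(-158\right) = 32 \left(-5 + \frac{1}{2} \left(- \frac{1}{2}\right)\right) \left(-158\right) = 32 \left(-5 - \frac{1}{4}\right) \left(-158\right) = 32 \left(- \frac{21}{4}\right) \left(-158\right) = \left(-168\right) \left(-158\right) = 26544$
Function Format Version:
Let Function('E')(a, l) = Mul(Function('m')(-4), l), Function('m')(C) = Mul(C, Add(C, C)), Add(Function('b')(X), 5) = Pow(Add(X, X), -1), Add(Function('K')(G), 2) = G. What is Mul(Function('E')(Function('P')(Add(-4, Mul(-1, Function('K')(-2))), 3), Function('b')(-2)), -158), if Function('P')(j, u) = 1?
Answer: 26544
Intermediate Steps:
Function('K')(G) = Add(-2, G)
Function('b')(X) = Add(-5, Mul(Rational(1, 2), Pow(X, -1))) (Function('b')(X) = Add(-5, Pow(Add(X, X), -1)) = Add(-5, Pow(Mul(2, X), -1)) = Add(-5, Mul(Rational(1, 2), Pow(X, -1))))
Function('m')(C) = Mul(2, Pow(C, 2)) (Function('m')(C) = Mul(C, Mul(2, C)) = Mul(2, Pow(C, 2)))
Function('E')(a, l) = Mul(32, l) (Function('E')(a, l) = Mul(Mul(2, Pow(-4, 2)), l) = Mul(Mul(2, 16), l) = Mul(32, l))
Mul(Function('E')(Function('P')(Add(-4, Mul(-1, Function('K')(-2))), 3), Function('b')(-2)), -158) = Mul(Mul(32, Add(-5, Mul(Rational(1, 2), Pow(-2, -1)))), -158) = Mul(Mul(32, Add(-5, Mul(Rational(1, 2), Rational(-1, 2)))), -158) = Mul(Mul(32, Add(-5, Rational(-1, 4))), -158) = Mul(Mul(32, Rational(-21, 4)), -158) = Mul(-168, -158) = 26544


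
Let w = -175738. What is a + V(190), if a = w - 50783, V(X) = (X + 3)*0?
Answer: -226521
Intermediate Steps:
V(X) = 0 (V(X) = (3 + X)*0 = 0)
a = -226521 (a = -175738 - 50783 = -226521)
a + V(190) = -226521 + 0 = -226521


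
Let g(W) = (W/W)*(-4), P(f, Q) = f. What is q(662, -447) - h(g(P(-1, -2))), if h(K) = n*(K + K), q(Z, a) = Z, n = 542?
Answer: 4998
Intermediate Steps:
g(W) = -4 (g(W) = 1*(-4) = -4)
h(K) = 1084*K (h(K) = 542*(K + K) = 542*(2*K) = 1084*K)
q(662, -447) - h(g(P(-1, -2))) = 662 - 1084*(-4) = 662 - 1*(-4336) = 662 + 4336 = 4998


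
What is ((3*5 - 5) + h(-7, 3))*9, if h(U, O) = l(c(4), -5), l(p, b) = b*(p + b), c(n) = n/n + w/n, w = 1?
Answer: 1035/4 ≈ 258.75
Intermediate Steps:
c(n) = 1 + 1/n (c(n) = n/n + 1/n = 1 + 1/n)
l(p, b) = b*(b + p)
h(U, O) = 75/4 (h(U, O) = -5*(-5 + (1 + 4)/4) = -5*(-5 + (1/4)*5) = -5*(-5 + 5/4) = -5*(-15/4) = 75/4)
((3*5 - 5) + h(-7, 3))*9 = ((3*5 - 5) + 75/4)*9 = ((15 - 5) + 75/4)*9 = (10 + 75/4)*9 = (115/4)*9 = 1035/4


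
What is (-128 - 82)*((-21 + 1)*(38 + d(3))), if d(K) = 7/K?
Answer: 169400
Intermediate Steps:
(-128 - 82)*((-21 + 1)*(38 + d(3))) = (-128 - 82)*((-21 + 1)*(38 + 7/3)) = -(-4200)*(38 + 7*(1/3)) = -(-4200)*(38 + 7/3) = -(-4200)*121/3 = -210*(-2420/3) = 169400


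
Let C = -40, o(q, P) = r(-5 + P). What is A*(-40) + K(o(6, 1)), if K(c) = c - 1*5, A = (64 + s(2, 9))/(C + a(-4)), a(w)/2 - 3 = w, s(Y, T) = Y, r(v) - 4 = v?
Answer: 405/7 ≈ 57.857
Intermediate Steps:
r(v) = 4 + v
o(q, P) = -1 + P (o(q, P) = 4 + (-5 + P) = -1 + P)
a(w) = 6 + 2*w
A = -11/7 (A = (64 + 2)/(-40 + (6 + 2*(-4))) = 66/(-40 + (6 - 8)) = 66/(-40 - 2) = 66/(-42) = 66*(-1/42) = -11/7 ≈ -1.5714)
K(c) = -5 + c (K(c) = c - 5 = -5 + c)
A*(-40) + K(o(6, 1)) = -11/7*(-40) + (-5 + (-1 + 1)) = 440/7 + (-5 + 0) = 440/7 - 5 = 405/7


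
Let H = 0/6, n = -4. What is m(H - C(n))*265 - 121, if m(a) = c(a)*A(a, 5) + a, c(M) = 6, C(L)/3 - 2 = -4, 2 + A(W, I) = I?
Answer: 6239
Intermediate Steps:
A(W, I) = -2 + I
C(L) = -6 (C(L) = 6 + 3*(-4) = 6 - 12 = -6)
H = 0 (H = 0*(1/6) = 0)
m(a) = 18 + a (m(a) = 6*(-2 + 5) + a = 6*3 + a = 18 + a)
m(H - C(n))*265 - 121 = (18 + (0 - 1*(-6)))*265 - 121 = (18 + (0 + 6))*265 - 121 = (18 + 6)*265 - 121 = 24*265 - 121 = 6360 - 121 = 6239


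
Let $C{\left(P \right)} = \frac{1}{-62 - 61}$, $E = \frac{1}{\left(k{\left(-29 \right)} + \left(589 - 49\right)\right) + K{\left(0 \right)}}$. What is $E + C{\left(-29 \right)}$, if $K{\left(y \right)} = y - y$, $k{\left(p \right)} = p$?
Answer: $- \frac{388}{62853} \approx -0.0061731$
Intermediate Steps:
$K{\left(y \right)} = 0$
$E = \frac{1}{511}$ ($E = \frac{1}{\left(-29 + \left(589 - 49\right)\right) + 0} = \frac{1}{\left(-29 + 540\right) + 0} = \frac{1}{511 + 0} = \frac{1}{511} \approx 0.0019569$)
$C{\left(P \right)} = - \frac{1}{123}$ ($C{\left(P \right)} = \frac{1}{-123} = - \frac{1}{123}$)
$E + C{\left(-29 \right)} = \frac{1}{511} - \frac{1}{123} = - \frac{388}{62853}$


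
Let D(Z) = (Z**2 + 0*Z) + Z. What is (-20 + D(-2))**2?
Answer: 324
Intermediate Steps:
D(Z) = Z + Z**2 (D(Z) = (Z**2 + 0) + Z = Z**2 + Z = Z + Z**2)
(-20 + D(-2))**2 = (-20 - 2*(1 - 2))**2 = (-20 - 2*(-1))**2 = (-20 + 2)**2 = (-18)**2 = 324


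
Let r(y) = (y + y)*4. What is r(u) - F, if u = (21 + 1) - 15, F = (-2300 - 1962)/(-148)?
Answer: 2013/74 ≈ 27.203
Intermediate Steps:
F = 2131/74 (F = -4262*(-1/148) = 2131/74 ≈ 28.797)
u = 7 (u = 22 - 15 = 7)
r(y) = 8*y (r(y) = (2*y)*4 = 8*y)
r(u) - F = 8*7 - 1*2131/74 = 56 - 2131/74 = 2013/74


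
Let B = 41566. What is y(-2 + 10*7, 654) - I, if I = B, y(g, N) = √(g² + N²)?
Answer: -41566 + 2*√108085 ≈ -40909.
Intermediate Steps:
y(g, N) = √(N² + g²)
I = 41566
y(-2 + 10*7, 654) - I = √(654² + (-2 + 10*7)²) - 1*41566 = √(427716 + (-2 + 70)²) - 41566 = √(427716 + 68²) - 41566 = √(427716 + 4624) - 41566 = √432340 - 41566 = 2*√108085 - 41566 = -41566 + 2*√108085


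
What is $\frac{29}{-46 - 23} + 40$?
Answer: $\frac{2731}{69} \approx 39.58$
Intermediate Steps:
$\frac{29}{-46 - 23} + 40 = \frac{29}{-69} + 40 = 29 \left(- \frac{1}{69}\right) + 40 = - \frac{29}{69} + 40 = \frac{2731}{69}$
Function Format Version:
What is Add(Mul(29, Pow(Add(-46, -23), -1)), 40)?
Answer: Rational(2731, 69) ≈ 39.580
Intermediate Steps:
Add(Mul(29, Pow(Add(-46, -23), -1)), 40) = Add(Mul(29, Pow(-69, -1)), 40) = Add(Mul(29, Rational(-1, 69)), 40) = Add(Rational(-29, 69), 40) = Rational(2731, 69)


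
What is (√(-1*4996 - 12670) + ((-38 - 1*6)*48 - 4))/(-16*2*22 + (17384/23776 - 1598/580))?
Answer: 911869040/304253989 - 4740340*I*√146/304253989 ≈ 2.9971 - 0.18826*I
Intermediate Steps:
(√(-1*4996 - 12670) + ((-38 - 1*6)*48 - 4))/(-16*2*22 + (17384/23776 - 1598/580)) = (√(-4996 - 12670) + ((-38 - 6)*48 - 4))/(-32*22 + (17384*(1/23776) - 1598*1/580)) = (√(-17666) + (-44*48 - 4))/(-704 + (2173/2972 - 799/290)) = (11*I*√146 + (-2112 - 4))/(-704 - 872229/430940) = (11*I*√146 - 2116)/(-304253989/430940) = (-2116 + 11*I*√146)*(-430940/304253989) = 911869040/304253989 - 4740340*I*√146/304253989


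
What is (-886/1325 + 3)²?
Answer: 9541921/1755625 ≈ 5.4351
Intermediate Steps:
(-886/1325 + 3)² = (3089/1325)² = 9541921/1755625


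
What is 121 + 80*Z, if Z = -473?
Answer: -37719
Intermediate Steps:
121 + 80*Z = 121 + 80*(-473) = 121 - 37840 = -37719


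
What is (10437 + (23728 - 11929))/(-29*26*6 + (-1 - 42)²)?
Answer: -22236/2675 ≈ -8.3125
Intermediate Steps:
(10437 + (23728 - 11929))/(-29*26*6 + (-1 - 42)²) = (10437 + 11799)/(-754*6 + (-43)²) = 22236/(-4524 + 1849) = 22236/(-2675) = 22236*(-1/2675) = -22236/2675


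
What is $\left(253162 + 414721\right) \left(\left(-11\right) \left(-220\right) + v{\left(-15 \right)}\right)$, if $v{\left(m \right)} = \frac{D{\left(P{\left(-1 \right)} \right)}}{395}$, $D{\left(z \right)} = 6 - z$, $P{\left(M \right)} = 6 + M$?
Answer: $\frac{638430027583}{395} \approx 1.6163 \cdot 10^{9}$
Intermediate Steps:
$v{\left(m \right)} = \frac{1}{395}$ ($v{\left(m \right)} = \frac{6 - \left(6 - 1\right)}{395} = \left(6 - 5\right) \frac{1}{395} = 1 \cdot \frac{1}{395} = \frac{1}{395}$)
$\left(253162 + 414721\right) \left(\left(-11\right) \left(-220\right) + v{\left(-15 \right)}\right) = \left(253162 + 414721\right) \left(\left(-11\right) \left(-220\right) + \frac{1}{395}\right) = 667883 \left(2420 + \frac{1}{395}\right) = 667883 \cdot \frac{955901}{395} = \frac{638430027583}{395}$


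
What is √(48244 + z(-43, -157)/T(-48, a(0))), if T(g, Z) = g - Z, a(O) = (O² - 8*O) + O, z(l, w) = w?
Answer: √6947607/12 ≈ 219.65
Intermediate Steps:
a(O) = O² - 7*O
√(48244 + z(-43, -157)/T(-48, a(0))) = √(48244 - 157/(-48 - 0*(-7 + 0))) = √(48244 - 157/(-48 - 0*(-7))) = √(48244 - 157/(-48 - 1*0)) = √(48244 - 157/(-48 + 0)) = √(48244 - 157/(-48)) = √(48244 - 157*(-1/48)) = √(48244 + 157/48) = √(2315869/48) = √6947607/12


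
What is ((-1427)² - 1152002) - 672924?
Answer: 211403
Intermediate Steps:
((-1427)² - 1152002) - 672924 = (2036329 - 1152002) - 672924 = 884327 - 672924 = 211403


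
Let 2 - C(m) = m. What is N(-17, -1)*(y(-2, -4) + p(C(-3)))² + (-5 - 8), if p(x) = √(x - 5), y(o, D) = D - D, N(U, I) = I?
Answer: -13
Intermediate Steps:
C(m) = 2 - m
y(o, D) = 0
p(x) = √(-5 + x)
N(-17, -1)*(y(-2, -4) + p(C(-3)))² + (-5 - 8) = -(0 + √(-5 + (2 - 1*(-3))))² + (-5 - 8) = -(0 + √(-5 + (2 + 3)))² - 13 = -(0 + √(-5 + 5))² - 13 = -(0 + √0)² - 13 = -(0 + 0)² - 13 = -1*0² - 13 = -1*0 - 13 = 0 - 13 = -13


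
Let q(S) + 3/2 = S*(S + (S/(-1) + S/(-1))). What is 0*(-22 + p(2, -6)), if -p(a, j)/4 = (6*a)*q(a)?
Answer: 0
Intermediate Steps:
q(S) = -3/2 - S**2 (q(S) = -3/2 + S*(S + (S/(-1) + S/(-1))) = -3/2 + S*(S + (S*(-1) + S*(-1))) = -3/2 + S*(S + (-S - S)) = -3/2 + S*(S - 2*S) = -3/2 + S*(-S) = -3/2 - S**2)
p(a, j) = -24*a*(-3/2 - a**2) (p(a, j) = -4*6*a*(-3/2 - a**2) = -24*a*(-3/2 - a**2))
0*(-22 + p(2, -6)) = 0*(-22 + (24*2**3 + 36*2)) = 0*(-22 + (24*8 + 72)) = 0*(-22 + (192 + 72)) = 0*(-22 + 264) = 0*242 = 0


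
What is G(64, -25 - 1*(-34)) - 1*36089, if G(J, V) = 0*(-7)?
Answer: -36089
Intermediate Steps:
G(J, V) = 0
G(64, -25 - 1*(-34)) - 1*36089 = 0 - 1*36089 = 0 - 36089 = -36089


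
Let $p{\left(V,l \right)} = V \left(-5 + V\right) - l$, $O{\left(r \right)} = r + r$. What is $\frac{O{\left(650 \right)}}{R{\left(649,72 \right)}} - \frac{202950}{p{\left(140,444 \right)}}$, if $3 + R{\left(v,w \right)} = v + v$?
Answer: $- \frac{7960915}{796684} \approx -9.9926$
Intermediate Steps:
$O{\left(r \right)} = 2 r$
$R{\left(v,w \right)} = -3 + 2 v$ ($R{\left(v,w \right)} = -3 + \left(v + v\right) = -3 + 2 v$)
$p{\left(V,l \right)} = - l + V \left(-5 + V\right)$
$\frac{O{\left(650 \right)}}{R{\left(649,72 \right)}} - \frac{202950}{p{\left(140,444 \right)}} = \frac{2 \cdot 650}{-3 + 2 \cdot 649} - \frac{202950}{140^{2} - 444 - 700} = \frac{1300}{-3 + 1298} - \frac{202950}{19600 - 444 - 700} = \frac{1300}{1295} - \frac{202950}{18456} = 1300 \cdot \frac{1}{1295} - \frac{33825}{3076} = \frac{260}{259} - \frac{33825}{3076} = - \frac{7960915}{796684}$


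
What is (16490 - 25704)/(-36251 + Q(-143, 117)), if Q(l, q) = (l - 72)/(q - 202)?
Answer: 78319/308112 ≈ 0.25419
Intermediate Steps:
Q(l, q) = (-72 + l)/(-202 + q)
(16490 - 25704)/(-36251 + Q(-143, 117)) = (16490 - 25704)/(-36251 + (-72 - 143)/(-202 + 117)) = -9214/(-36251 - 215/(-85)) = -9214/(-36251 - 1/85*(-215)) = -9214/(-36251 + 43/17) = -9214/(-616224/17) = -9214*(-17/616224) = 78319/308112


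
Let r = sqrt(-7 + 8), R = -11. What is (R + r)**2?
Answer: 100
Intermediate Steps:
r = 1 (r = sqrt(1) = 1)
(R + r)**2 = (-11 + 1)**2 = (-10)**2 = 100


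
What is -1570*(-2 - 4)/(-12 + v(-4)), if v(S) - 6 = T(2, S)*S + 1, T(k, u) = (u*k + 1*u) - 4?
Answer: 9420/59 ≈ 159.66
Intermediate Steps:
T(k, u) = -4 + u + k*u (T(k, u) = (k*u + u) - 4 = (u + k*u) - 4 = -4 + u + k*u)
v(S) = 7 + S*(-4 + 3*S) (v(S) = 6 + ((-4 + S + 2*S)*S + 1) = 6 + ((-4 + 3*S)*S + 1) = 6 + (S*(-4 + 3*S) + 1) = 6 + (1 + S*(-4 + 3*S)) = 7 + S*(-4 + 3*S))
-1570*(-2 - 4)/(-12 + v(-4)) = -1570*(-2 - 4)/(-12 + (7 - 4*(-4 + 3*(-4)))) = -(-9420)/(-12 + (7 - 4*(-4 - 12))) = -(-9420)/(-12 + (7 - 4*(-16))) = -(-9420)/(-12 + (7 + 64)) = -(-9420)/(-12 + 71) = -(-9420)/59 = -1570*(-6/59) = 9420/59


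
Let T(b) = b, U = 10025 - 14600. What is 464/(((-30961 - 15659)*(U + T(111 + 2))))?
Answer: 58/26002305 ≈ 2.2306e-6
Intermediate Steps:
U = -4575
464/(((-30961 - 15659)*(U + T(111 + 2)))) = 464/(((-30961 - 15659)*(-4575 + (111 + 2)))) = 464/((-46620*(-4575 + 113))) = 464/((-46620*(-4462))) = 464/208018440 = 464*(1/208018440) = 58/26002305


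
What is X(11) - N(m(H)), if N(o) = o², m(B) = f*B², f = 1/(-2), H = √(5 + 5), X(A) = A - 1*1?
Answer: -15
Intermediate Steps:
X(A) = -1 + A (X(A) = A - 1 = -1 + A)
H = √10 ≈ 3.1623
f = -½ ≈ -0.50000
m(B) = -B²/2
X(11) - N(m(H)) = (-1 + 11) - (-(√10)²/2)² = 10 - (-½*10)² = 10 - 1*(-5)² = 10 - 1*25 = 10 - 25 = -15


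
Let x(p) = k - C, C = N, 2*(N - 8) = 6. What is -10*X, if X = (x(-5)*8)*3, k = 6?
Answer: 1200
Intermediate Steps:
N = 11 (N = 8 + (½)*6 = 8 + 3 = 11)
C = 11
x(p) = -5 (x(p) = 6 - 1*11 = 6 - 11 = -5)
X = -120 (X = -5*8*3 = -40*3 = -120)
-10*X = -10*(-120) = 1200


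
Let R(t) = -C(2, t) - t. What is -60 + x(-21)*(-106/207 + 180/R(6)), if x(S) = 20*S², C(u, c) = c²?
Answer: -974660/23 ≈ -42377.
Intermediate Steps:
R(t) = -t - t² (R(t) = -t² - t = -t - t²)
-60 + x(-21)*(-106/207 + 180/R(6)) = -60 + (20*(-21)²)*(-106/207 + 180/((6*(-1 - 1*6)))) = -60 + (20*441)*(-106*1/207 + 180/((6*(-1 - 6)))) = -60 + 8820*(-106/207 + 180/((6*(-7)))) = -60 + 8820*(-106/207 + 180/(-42)) = -60 + 8820*(-106/207 + 180*(-1/42)) = -60 + 8820*(-106/207 - 30/7) = -60 + 8820*(-6952/1449) = -60 - 973280/23 = -974660/23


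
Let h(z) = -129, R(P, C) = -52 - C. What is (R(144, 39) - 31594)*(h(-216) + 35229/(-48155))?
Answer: 39588658488/9631 ≈ 4.1105e+6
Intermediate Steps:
(R(144, 39) - 31594)*(h(-216) + 35229/(-48155)) = ((-52 - 1*39) - 31594)*(-129 + 35229/(-48155)) = ((-52 - 39) - 31594)*(-129 + 35229*(-1/48155)) = (-91 - 31594)*(-129 - 35229/48155) = -31685*(-6247224/48155) = 39588658488/9631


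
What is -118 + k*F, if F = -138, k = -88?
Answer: 12026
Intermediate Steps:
-118 + k*F = -118 - 88*(-138) = -118 + 12144 = 12026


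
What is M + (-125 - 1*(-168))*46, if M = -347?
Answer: 1631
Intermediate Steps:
M + (-125 - 1*(-168))*46 = -347 + (-125 - 1*(-168))*46 = -347 + (-125 + 168)*46 = -347 + 43*46 = -347 + 1978 = 1631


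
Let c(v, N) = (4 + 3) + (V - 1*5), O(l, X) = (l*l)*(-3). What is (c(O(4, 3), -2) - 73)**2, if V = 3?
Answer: 4624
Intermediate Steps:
O(l, X) = -3*l**2 (O(l, X) = l**2*(-3) = -3*l**2)
c(v, N) = 5 (c(v, N) = (4 + 3) + (3 - 1*5) = 7 + (3 - 5) = 7 - 2 = 5)
(c(O(4, 3), -2) - 73)**2 = (5 - 73)**2 = (-68)**2 = 4624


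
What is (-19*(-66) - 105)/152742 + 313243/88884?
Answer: 7991248337/2262719988 ≈ 3.5317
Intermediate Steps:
(-19*(-66) - 105)/152742 + 313243/88884 = (1254 - 105)*(1/152742) + 313243*(1/88884) = 1149*(1/152742) + 313243/88884 = 383/50914 + 313243/88884 = 7991248337/2262719988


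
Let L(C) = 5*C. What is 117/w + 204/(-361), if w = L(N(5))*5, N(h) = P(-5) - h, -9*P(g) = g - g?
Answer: -67737/45125 ≈ -1.5011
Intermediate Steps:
P(g) = 0 (P(g) = -(g - g)/9 = -1/9*0 = 0)
N(h) = -h (N(h) = 0 - h = -h)
w = -125 (w = (5*(-1*5))*5 = (5*(-5))*5 = -25*5 = -125)
117/w + 204/(-361) = 117/(-125) + 204/(-361) = 117*(-1/125) + 204*(-1/361) = -117/125 - 204/361 = -67737/45125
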